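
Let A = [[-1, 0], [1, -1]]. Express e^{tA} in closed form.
A has Jordan form J = [[-1, 1], [0, -1]] with A = PJP^{-1}, so e^{tA} = P e^{tJ} P^{-1}.

For a Jordan block J_k(λ), e^{tJ_k(λ)} = e^{λt} · (I + tN + t^2 N^2/2! + ... + t^{k-1} N^{k-1}/(k-1)!) where N is the nilpotent superdiagonal part.

Assembling the blocks and conjugating back gives the entries of e^{tA} as shown above.

e^{tA} = [[e^{-t}, 0], [t*e^{-t}, e^{-t}]]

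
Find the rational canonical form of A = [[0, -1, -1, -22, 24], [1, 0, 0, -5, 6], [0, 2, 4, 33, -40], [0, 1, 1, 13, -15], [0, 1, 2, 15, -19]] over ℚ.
The invariant factors of A (the non-unit diagonal entries of the Smith normal form of xI - A over ℚ[x]) are (x - 1)(x + 3)(x^3 + 4x + 3), each dividing the next. The characteristic polynomial is their product, (x - 1)(x + 3)(x^3 + 4x + 3).

The rational canonical form is the block-diagonal matrix of companion matrices C(f_i):
R = [[0, 0, 0, 0, 9], [1, 0, 0, 0, 6], [0, 1, 0, 0, -11], [0, 0, 1, 0, -1], [0, 0, 0, 1, -2]].

Note the characteristic polynomial does not split into linear factors over ℚ, so A has no Jordan form over ℚ; the rational canonical form exists over any field.

R = [[0, 0, 0, 0, 9], [1, 0, 0, 0, 6], [0, 1, 0, 0, -11], [0, 0, 1, 0, -1], [0, 0, 0, 1, -2]]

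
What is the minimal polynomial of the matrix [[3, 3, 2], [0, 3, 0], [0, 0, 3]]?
m_A(x) = (x - 3)^2

The characteristic polynomial factors as (x - 3)^3. The minimal polynomial is ∏(x - λ)^{k_λ} where k_λ is the size of the largest Jordan block at λ.

For λ = 3: rank(A - 3I) = 1, and the largest Jordan block has size 2 (the smallest k with rank((A - 3I)^k) = rank((A - 3I)^(k+1))).

So m_A(x) = (x - 3)^2.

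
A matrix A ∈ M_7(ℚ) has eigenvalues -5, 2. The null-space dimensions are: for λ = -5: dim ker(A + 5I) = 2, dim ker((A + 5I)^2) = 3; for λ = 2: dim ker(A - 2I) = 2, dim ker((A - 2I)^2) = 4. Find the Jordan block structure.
λ = -5: successive nullity increments [2, 1] count blocks of size ≥ k; block sizes are [2, 1].
λ = 2: successive nullity increments [2, 2] count blocks of size ≥ k; block sizes are [2, 2].

Jordan blocks: (-5, 2), (-5, 1), (2, 2), (2, 2)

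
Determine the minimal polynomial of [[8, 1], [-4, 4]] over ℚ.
m_A(x) = (x - 6)^2

The characteristic polynomial factors as (x - 6)^2. The minimal polynomial is ∏(x - λ)^{k_λ} where k_λ is the size of the largest Jordan block at λ.

For λ = 6: rank(A - 6I) = 1, and the largest Jordan block has size 2 (the smallest k with rank((A - 6I)^k) = rank((A - 6I)^(k+1))).

So m_A(x) = (x - 6)^2.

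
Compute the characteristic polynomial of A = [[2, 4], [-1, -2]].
xI - A = [[x - 2, -4], [1, x + 2]].

Expanding det(xI - A) along the first row:
det(xI - A) = + (x - 2)·det([[x + 2]]) - (-4)·det([[1]]).

Evaluating gives χ_A(x) = x^2.

χ_A(x) = x^2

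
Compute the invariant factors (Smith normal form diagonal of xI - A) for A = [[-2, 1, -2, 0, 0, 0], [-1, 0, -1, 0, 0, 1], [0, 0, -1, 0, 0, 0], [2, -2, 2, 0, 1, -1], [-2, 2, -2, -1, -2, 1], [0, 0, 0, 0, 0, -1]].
x + 1, (x + 1)^2, (x + 1)^3

The Jordan structure of A has elementary divisors (x + 1)^3, (x + 1)^2, (x + 1). Arranging the block sizes at each eigenvalue in decreasing order and taking row products gives the invariant factors.

Invariant factors (smallest first, each dividing the next): x + 1, (x + 1)^2, (x + 1)^3.

Check: the last factor (x + 1)^3 is the minimal polynomial, and the product (x + 1)^6 is the characteristic polynomial.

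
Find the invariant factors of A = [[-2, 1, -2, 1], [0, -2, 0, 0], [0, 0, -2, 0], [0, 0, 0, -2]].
The Jordan structure of A has elementary divisors (x + 2)^2, (x + 2), (x + 2). Arranging the block sizes at each eigenvalue in decreasing order and taking row products gives the invariant factors.

Invariant factors (smallest first, each dividing the next): x + 2, x + 2, (x + 2)^2.

Check: the last factor (x + 2)^2 is the minimal polynomial, and the product (x + 2)^4 is the characteristic polynomial.

x + 2, x + 2, (x + 2)^2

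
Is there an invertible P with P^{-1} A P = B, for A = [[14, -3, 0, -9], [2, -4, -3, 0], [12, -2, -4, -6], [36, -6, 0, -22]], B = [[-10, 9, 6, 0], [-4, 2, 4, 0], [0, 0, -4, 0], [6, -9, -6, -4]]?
No.

Both have characteristic polynomial (x + 4)^4, but the minimal polynomial of A is (x + 4)^3 while the minimal polynomial of B is (x + 4)^2. The minimal polynomial is a similarity invariant, so A and B are not similar.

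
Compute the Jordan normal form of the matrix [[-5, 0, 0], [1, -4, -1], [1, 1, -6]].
J = [[-5, 1, 0], [0, -5, 0], [0, 0, -5]]

The characteristic polynomial is det(xI - A) = (x + 5)^3, so the eigenvalues are -5 (algebraic multiplicity 3).

For λ = -5: rank(A + 5I) = 1, rank((A + 5I)^2) = 0. The eigenspace has dimension 3 - 1 = 2, so there are 2 Jordan blocks; the rank sequence gives block sizes [2, 1].

Assembling the blocks gives the Jordan form J above.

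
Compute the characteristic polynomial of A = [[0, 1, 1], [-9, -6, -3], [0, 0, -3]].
xI - A = [[x, -1, -1], [9, x + 6, 3], [0, 0, x + 3]].

Expanding det(xI - A) along the first row:
det(xI - A) = + (x)·det([[x + 6, 3], [0, x + 3]]) - (-1)·det([[9, 3], [0, x + 3]]) + (-1)·det([[9, x + 6], [0, 0]]).

Evaluating gives χ_A(x) = x^3 + 9x^2 + 27x + 27 = (x + 3)^3.

χ_A(x) = (x + 3)^3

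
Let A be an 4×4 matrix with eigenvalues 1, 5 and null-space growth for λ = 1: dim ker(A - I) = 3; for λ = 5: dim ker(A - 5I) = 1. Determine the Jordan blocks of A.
λ = 1: successive nullity increments [3] count blocks of size ≥ k; block sizes are [1, 1, 1].
λ = 5: successive nullity increments [1] count blocks of size ≥ k; block sizes are [1].

Jordan blocks: (1, 1), (1, 1), (1, 1), (5, 1)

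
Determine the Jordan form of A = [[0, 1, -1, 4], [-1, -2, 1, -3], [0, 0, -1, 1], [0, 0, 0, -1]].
The characteristic polynomial is det(xI - A) = (x + 1)^4, so the eigenvalues are -1 (algebraic multiplicity 4).

For λ = -1: rank(A + I) = 2, rank((A + I)^2) = 0. The eigenspace has dimension 4 - 2 = 2, so there are 2 Jordan blocks; the rank sequence gives block sizes [2, 2].

Assembling the blocks gives the Jordan form J above.

J = [[-1, 1, 0, 0], [0, -1, 0, 0], [0, 0, -1, 1], [0, 0, 0, -1]]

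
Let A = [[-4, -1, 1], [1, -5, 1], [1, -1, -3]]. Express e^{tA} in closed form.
A has Jordan form J = [[-4, 1, 0], [0, -4, 1], [0, 0, -4]] with A = PJP^{-1}, so e^{tA} = P e^{tJ} P^{-1}.

For a Jordan block J_k(λ), e^{tJ_k(λ)} = e^{λt} · (I + tN + t^2 N^2/2! + ... + t^{k-1} N^{k-1}/(k-1)!) where N is the nilpotent superdiagonal part.

Assembling the blocks and conjugating back gives the entries of e^{tA} as shown above.

e^{tA} = [[e^{-4*t}, -t*e^{-4*t}, t*e^{-4*t}], [t*e^{-4*t}, (-t^2/2 - t + 1)*e^{-4*t}, t*(t + 2)*e^{-4*t}/2], [t*e^{-4*t}, t*(-t - 2)*e^{-4*t}/2, (t^2/2 + t + 1)*e^{-4*t}]]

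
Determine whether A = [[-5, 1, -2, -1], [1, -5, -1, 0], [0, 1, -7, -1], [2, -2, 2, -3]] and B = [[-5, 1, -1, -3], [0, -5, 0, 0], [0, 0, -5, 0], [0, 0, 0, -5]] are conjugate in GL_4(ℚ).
Both have characteristic polynomial (x + 5)^4, but the minimal polynomial of A is (x + 5)^3 while the minimal polynomial of B is (x + 5)^2. The minimal polynomial is a similarity invariant, so A and B are not similar.

No.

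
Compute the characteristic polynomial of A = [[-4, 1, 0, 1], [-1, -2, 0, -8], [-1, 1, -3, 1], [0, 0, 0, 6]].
χ_A(x) = (x - 6)(x + 3)^3

xI - A = [[x + 4, -1, 0, -1], [1, x + 2, 0, 8], [1, -1, x + 3, -1], [0, 0, 0, x - 6]].

Expanding det(xI - A) along the first row:
det(xI - A) = + (x + 4)·det([[x + 2, 0, 8], [-1, x + 3, -1], [0, 0, x - 6]]) - (-1)·det([[1, 0, 8], [1, x + 3, -1], [0, 0, x - 6]]) + (0)·det([[1, x + 2, 8], [1, -1, -1], [0, 0, x - 6]]) - (-1)·det([[1, x + 2, 0], [1, -1, x + 3], [0, 0, 0]]).

Evaluating gives χ_A(x) = x^4 + 3x^3 - 27x^2 - 135x - 162 = (x - 6)(x + 3)^3.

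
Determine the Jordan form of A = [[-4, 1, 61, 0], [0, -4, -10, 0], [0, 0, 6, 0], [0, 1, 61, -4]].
J = [[-4, 1, 0, 0], [0, -4, 0, 0], [0, 0, -4, 0], [0, 0, 0, 6]]

The characteristic polynomial is det(xI - A) = (x - 6)(x + 4)^3, so the eigenvalues are -4 (algebraic multiplicity 3), 6 (algebraic multiplicity 1).

For λ = -4: rank(A + 4I) = 2, rank((A + 4I)^2) = 1. The eigenspace has dimension 4 - 2 = 2, so there are 2 Jordan blocks; the rank sequence gives block sizes [2, 1].

For λ = 6: algebraic multiplicity 1 gives one 1×1 block.

Assembling the blocks gives the Jordan form J above.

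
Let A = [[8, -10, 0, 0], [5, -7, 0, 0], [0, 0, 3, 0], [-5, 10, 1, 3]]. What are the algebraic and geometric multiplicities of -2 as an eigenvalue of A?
algebraic multiplicity 1, geometric multiplicity 1

The characteristic polynomial is (x - 3)^3(x + 2), so the factor x + 2 appears with exponent 1: the algebraic multiplicity is 1.

rank(A + 2I) = 3, so the eigenspace has dimension 4 - 3 = 1: the geometric multiplicity is 1.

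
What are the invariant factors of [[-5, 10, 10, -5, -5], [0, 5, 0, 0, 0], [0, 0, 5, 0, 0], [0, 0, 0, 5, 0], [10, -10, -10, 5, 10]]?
The Jordan structure of A has elementary divisors x, (x - 5), (x - 5), (x - 5), (x - 5). Arranging the block sizes at each eigenvalue in decreasing order and taking row products gives the invariant factors.

Invariant factors (smallest first, each dividing the next): x - 5, x - 5, x - 5, x(x - 5).

Check: the last factor x(x - 5) is the minimal polynomial, and the product x(x - 5)^4 is the characteristic polynomial.

x - 5, x - 5, x - 5, x(x - 5)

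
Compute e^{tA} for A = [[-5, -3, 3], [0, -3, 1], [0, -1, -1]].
e^{tA} = [[e^{-5*t}, (1 - e^{3*t})*e^{-5*t}, (e^{3*t} - 1)*e^{-5*t}], [0, (1 - t)*e^{-2*t}, t*e^{-2*t}], [0, -t*e^{-2*t}, (t + 1)*e^{-2*t}]]

A has Jordan form J = [[-5, 0, 0], [0, -2, 1], [0, 0, -2]] with A = PJP^{-1}, so e^{tA} = P e^{tJ} P^{-1}.

For a Jordan block J_k(λ), e^{tJ_k(λ)} = e^{λt} · (I + tN + t^2 N^2/2! + ... + t^{k-1} N^{k-1}/(k-1)!) where N is the nilpotent superdiagonal part.

Assembling the blocks and conjugating back gives the entries of e^{tA} as shown above.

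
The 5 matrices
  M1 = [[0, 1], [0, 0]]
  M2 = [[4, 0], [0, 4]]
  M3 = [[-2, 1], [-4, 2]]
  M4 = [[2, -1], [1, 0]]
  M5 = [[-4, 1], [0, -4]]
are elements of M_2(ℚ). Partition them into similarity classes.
4 classes: {M1, M3}, {M2}, {M4}, {M5}

Characteristic polynomials: χ_{M1} = x^2, χ_{M2} = (x - 4)^2, χ_{M3} = x^2, χ_{M4} = (x - 1)^2, χ_{M5} = (x + 4)^2.

{M1, M3}: invariant factors x^2.

{M2}: invariant factors x - 4, x - 4.

{M4}: invariant factors (x - 1)^2.

{M5}: invariant factors (x + 4)^2.

Matrices are similar if and only if their invariant-factor lists agree; the partition into similarity classes is {M1, M3}, {M2}, {M4}, {M5}.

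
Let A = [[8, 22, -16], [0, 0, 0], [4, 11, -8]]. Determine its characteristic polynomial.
χ_A(x) = x^3

xI - A = [[x - 8, -22, 16], [0, x, 0], [-4, -11, x + 8]].

Expanding det(xI - A) along the first row:
det(xI - A) = + (x - 8)·det([[x, 0], [-11, x + 8]]) - (-22)·det([[0, 0], [-4, x + 8]]) + (16)·det([[0, x], [-4, -11]]).

Evaluating gives χ_A(x) = x^3.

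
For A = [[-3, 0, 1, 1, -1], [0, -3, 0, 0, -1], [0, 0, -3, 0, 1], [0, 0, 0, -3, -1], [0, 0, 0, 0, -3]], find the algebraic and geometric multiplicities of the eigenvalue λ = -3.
The characteristic polynomial is (x + 3)^5, so the factor x + 3 appears with exponent 5: the algebraic multiplicity is 5.

rank(A + 3I) = 2, so the eigenspace has dimension 5 - 2 = 3: the geometric multiplicity is 3.

Since 3 < 5, A is not diagonalizable.

algebraic multiplicity 5, geometric multiplicity 3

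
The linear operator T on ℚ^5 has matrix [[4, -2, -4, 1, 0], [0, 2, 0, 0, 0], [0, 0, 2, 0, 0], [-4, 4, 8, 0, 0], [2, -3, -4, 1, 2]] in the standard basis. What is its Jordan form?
J = [[2, 1, 0, 0, 0], [0, 2, 0, 0, 0], [0, 0, 2, 1, 0], [0, 0, 0, 2, 0], [0, 0, 0, 0, 2]]

The characteristic polynomial is det(xI - A) = (x - 2)^5, so the eigenvalues are 2 (algebraic multiplicity 5).

For λ = 2: rank(A - 2I) = 2, rank((A - 2I)^2) = 0. The eigenspace has dimension 5 - 2 = 3, so there are 3 Jordan blocks; the rank sequence gives block sizes [2, 2, 1].

Assembling the blocks gives the Jordan form J above.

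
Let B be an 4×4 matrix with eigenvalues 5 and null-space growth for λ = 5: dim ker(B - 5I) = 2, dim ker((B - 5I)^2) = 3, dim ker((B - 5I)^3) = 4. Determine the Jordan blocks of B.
Jordan blocks: (5, 3), (5, 1)

λ = 5: successive nullity increments [2, 1, 1] count blocks of size ≥ k; block sizes are [3, 1].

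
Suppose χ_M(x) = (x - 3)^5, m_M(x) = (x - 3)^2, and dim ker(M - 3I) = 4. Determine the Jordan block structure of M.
λ = 3: algebraic multiplicity 5 (exponent in χ_M), largest block size 2 (exponent in m_M), 4 blocks (geometric multiplicity). These force block sizes [2, 1, 1, 1].

Jordan blocks: (3, 2), (3, 1), (3, 1), (3, 1)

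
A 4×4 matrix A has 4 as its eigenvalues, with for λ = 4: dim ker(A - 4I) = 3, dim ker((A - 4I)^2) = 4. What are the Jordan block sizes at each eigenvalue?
Jordan blocks: (4, 2), (4, 1), (4, 1)

λ = 4: successive nullity increments [3, 1] count blocks of size ≥ k; block sizes are [2, 1, 1].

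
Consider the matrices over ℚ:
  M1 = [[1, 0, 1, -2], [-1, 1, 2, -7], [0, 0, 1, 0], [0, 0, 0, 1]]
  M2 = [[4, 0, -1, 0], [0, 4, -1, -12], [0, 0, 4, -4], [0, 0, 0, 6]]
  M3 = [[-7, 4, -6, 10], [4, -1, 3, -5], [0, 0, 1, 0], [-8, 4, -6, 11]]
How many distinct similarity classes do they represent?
3 classes: {M1}, {M2}, {M3}

Characteristic polynomials: χ_{M1} = (x - 1)^4, χ_{M2} = (x - 6)(x - 4)^3, χ_{M3} = (x - 1)^4.

{M1}: invariant factors x - 1, (x - 1)^3.

{M2}: invariant factors x - 4, (x - 6)(x - 4)^2.

{M3}: invariant factors x - 1, x - 1, (x - 1)^2.

Matrices are similar if and only if their invariant-factor lists agree; the partition into similarity classes is {M1}, {M2}, {M3}.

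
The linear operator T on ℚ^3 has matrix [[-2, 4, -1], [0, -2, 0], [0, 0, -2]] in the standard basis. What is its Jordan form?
J = [[-2, 1, 0], [0, -2, 0], [0, 0, -2]]

The characteristic polynomial is det(xI - A) = (x + 2)^3, so the eigenvalues are -2 (algebraic multiplicity 3).

For λ = -2: rank(A + 2I) = 1, rank((A + 2I)^2) = 0. The eigenspace has dimension 3 - 1 = 2, so there are 2 Jordan blocks; the rank sequence gives block sizes [2, 1].

Assembling the blocks gives the Jordan form J above.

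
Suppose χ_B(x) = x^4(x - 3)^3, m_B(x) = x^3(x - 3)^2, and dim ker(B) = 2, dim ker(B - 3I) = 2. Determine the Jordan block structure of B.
λ = 0: algebraic multiplicity 4 (exponent in χ_B), largest block size 3 (exponent in m_B), 2 blocks (geometric multiplicity). These force block sizes [3, 1].
λ = 3: algebraic multiplicity 3 (exponent in χ_B), largest block size 2 (exponent in m_B), 2 blocks (geometric multiplicity). These force block sizes [2, 1].

Jordan blocks: (0, 3), (0, 1), (3, 2), (3, 1)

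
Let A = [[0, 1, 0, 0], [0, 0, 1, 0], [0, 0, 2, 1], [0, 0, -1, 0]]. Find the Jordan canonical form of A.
The characteristic polynomial is det(xI - A) = x^2(x - 1)^2, so the eigenvalues are 0 (algebraic multiplicity 2), 1 (algebraic multiplicity 2).

For λ = 0: rank(A) = 3, rank(A^2) = 2. The eigenspace has dimension 4 - 3 = 1, so there is 1 Jordan block; the rank sequence gives block sizes [2].

For λ = 1: rank(A - I) = 3, rank((A - I)^2) = 2. The eigenspace has dimension 4 - 3 = 1, so there is 1 Jordan block; the rank sequence gives block sizes [2].

Assembling the blocks gives the Jordan form J above.

J = [[0, 1, 0, 0], [0, 0, 0, 0], [0, 0, 1, 1], [0, 0, 0, 1]]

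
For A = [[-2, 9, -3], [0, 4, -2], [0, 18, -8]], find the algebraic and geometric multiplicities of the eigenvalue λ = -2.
The characteristic polynomial is (x + 2)^3, so the factor x + 2 appears with exponent 3: the algebraic multiplicity is 3.

rank(A + 2I) = 1, so the eigenspace has dimension 3 - 1 = 2: the geometric multiplicity is 2.

Since 2 < 3, A is not diagonalizable.

algebraic multiplicity 3, geometric multiplicity 2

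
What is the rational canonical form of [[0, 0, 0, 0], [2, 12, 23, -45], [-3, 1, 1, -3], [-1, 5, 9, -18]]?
R = [[0, 0, 0, 0], [1, 0, 0, -3], [0, 1, 0, -7], [0, 0, 1, -5]]

The invariant factors of A (the non-unit diagonal entries of the Smith normal form of xI - A over ℚ[x]) are x(x + 1)^2(x + 3), each dividing the next. The characteristic polynomial is their product, x(x + 1)^2(x + 3).

The rational canonical form is the block-diagonal matrix of companion matrices C(f_i):
R = [[0, 0, 0, 0], [1, 0, 0, -3], [0, 1, 0, -7], [0, 0, 1, -5]].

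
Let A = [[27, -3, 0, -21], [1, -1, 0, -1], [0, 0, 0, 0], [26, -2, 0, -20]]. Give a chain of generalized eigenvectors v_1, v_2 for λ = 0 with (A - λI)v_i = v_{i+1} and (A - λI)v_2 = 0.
v_1 = [[1, 1, -1, 1]]^T, v_2 = [[3, -1, 0, 4]]^T

We seek v_1 ∈ ker(A^2) \ ker(A), then set v_{i+1} = A v_i.

One such chain is v_1 = [[1, 1, -1, 1]]^T, v_2 = [[3, -1, 0, 4]]^T. Check: A v_2 = [[0, 0, 0, 0]]^T = 0.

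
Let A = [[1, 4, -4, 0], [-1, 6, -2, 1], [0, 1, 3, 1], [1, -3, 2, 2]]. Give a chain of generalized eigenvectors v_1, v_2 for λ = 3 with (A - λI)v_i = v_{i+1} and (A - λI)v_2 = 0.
We seek v_1 ∈ ker((A - 3I)^2) \ ker(A - 3I), then set v_{i+1} = (A - 3I) v_i.

One such chain is v_1 = [[1, 1, 0, -1]]^T, v_2 = [[2, 1, 0, -1]]^T. Check: (A - 3I) v_2 = [[0, 0, 0, 0]]^T = 0.

v_1 = [[1, 1, 0, -1]]^T, v_2 = [[2, 1, 0, -1]]^T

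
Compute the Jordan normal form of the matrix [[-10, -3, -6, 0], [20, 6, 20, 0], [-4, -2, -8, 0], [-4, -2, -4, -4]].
The characteristic polynomial is det(xI - A) = (x + 4)^4, so the eigenvalues are -4 (algebraic multiplicity 4).

For λ = -4: rank(A + 4I) = 1, rank((A + 4I)^2) = 0. The eigenspace has dimension 4 - 1 = 3, so there are 3 Jordan blocks; the rank sequence gives block sizes [2, 1, 1].

Assembling the blocks gives the Jordan form J above.

J = [[-4, 1, 0, 0], [0, -4, 0, 0], [0, 0, -4, 0], [0, 0, 0, -4]]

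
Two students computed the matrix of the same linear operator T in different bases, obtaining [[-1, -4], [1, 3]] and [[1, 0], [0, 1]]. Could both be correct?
Both have characteristic polynomial (x - 1)^2, but the minimal polynomial of A is (x - 1)^2 while the minimal polynomial of B is x - 1. The minimal polynomial is a similarity invariant, so A and B are not similar.

No.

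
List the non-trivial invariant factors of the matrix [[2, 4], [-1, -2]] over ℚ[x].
x^2

The Jordan structure of A has elementary divisors x^2. Arranging the block sizes at each eigenvalue in decreasing order and taking row products gives the invariant factors.

Invariant factors (smallest first, each dividing the next): x^2.

Check: the last factor x^2 is the minimal polynomial, and the product x^2 is the characteristic polynomial.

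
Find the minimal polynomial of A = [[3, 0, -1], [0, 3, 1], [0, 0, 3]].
m_A(x) = (x - 3)^2

The characteristic polynomial factors as (x - 3)^3. The minimal polynomial is ∏(x - λ)^{k_λ} where k_λ is the size of the largest Jordan block at λ.

For λ = 3: rank(A - 3I) = 1, and the largest Jordan block has size 2 (the smallest k with rank((A - 3I)^k) = rank((A - 3I)^(k+1))).

So m_A(x) = (x - 3)^2.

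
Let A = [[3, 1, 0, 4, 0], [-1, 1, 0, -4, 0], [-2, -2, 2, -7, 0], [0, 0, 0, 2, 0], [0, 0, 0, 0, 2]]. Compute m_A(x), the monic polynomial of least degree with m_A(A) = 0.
m_A(x) = (x - 2)^2

The characteristic polynomial factors as (x - 2)^5. The minimal polynomial is ∏(x - λ)^{k_λ} where k_λ is the size of the largest Jordan block at λ.

For λ = 2: rank(A - 2I) = 2, and the largest Jordan block has size 2 (the smallest k with rank((A - 2I)^k) = rank((A - 2I)^(k+1))).

So m_A(x) = (x - 2)^2.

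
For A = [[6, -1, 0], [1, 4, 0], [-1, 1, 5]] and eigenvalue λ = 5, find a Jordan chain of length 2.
We seek v_1 ∈ ker((A - 5I)^2) \ ker(A - 5I), then set v_{i+1} = (A - 5I) v_i.

One such chain is v_1 = [[1, 2, -2]]^T, v_2 = [[-1, -1, 1]]^T. Check: (A - 5I) v_2 = [[0, 0, 0]]^T = 0.

v_1 = [[1, 2, -2]]^T, v_2 = [[-1, -1, 1]]^T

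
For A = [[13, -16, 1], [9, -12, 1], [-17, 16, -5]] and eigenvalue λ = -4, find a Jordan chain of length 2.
We seek v_1 ∈ ker((A + 4I)^2) \ ker(A + 4I), then set v_{i+1} = (A + 4I) v_i.

One such chain is v_1 = [[0, 0, 1]]^T, v_2 = [[1, 1, -1]]^T. Check: (A + 4I) v_2 = [[0, 0, 0]]^T = 0.

v_1 = [[0, 0, 1]]^T, v_2 = [[1, 1, -1]]^T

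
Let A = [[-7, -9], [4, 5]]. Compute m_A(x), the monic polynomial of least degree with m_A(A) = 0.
The characteristic polynomial factors as (x + 1)^2. The minimal polynomial is ∏(x - λ)^{k_λ} where k_λ is the size of the largest Jordan block at λ.

For λ = -1: rank(A + I) = 1, and the largest Jordan block has size 2 (the smallest k with rank((A + I)^k) = rank((A + I)^(k+1))).

So m_A(x) = (x + 1)^2.

m_A(x) = (x + 1)^2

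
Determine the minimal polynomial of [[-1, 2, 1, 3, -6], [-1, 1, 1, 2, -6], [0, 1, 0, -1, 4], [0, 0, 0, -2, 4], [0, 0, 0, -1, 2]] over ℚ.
The characteristic polynomial factors as x^5. The minimal polynomial is ∏(x - λ)^{k_λ} where k_λ is the size of the largest Jordan block at λ.

For λ = 0: rank(A) = 3, and the largest Jordan block has size 3 (the smallest k with rank(A^k) = rank(A^(k+1))).

So m_A(x) = x^3.

m_A(x) = x^3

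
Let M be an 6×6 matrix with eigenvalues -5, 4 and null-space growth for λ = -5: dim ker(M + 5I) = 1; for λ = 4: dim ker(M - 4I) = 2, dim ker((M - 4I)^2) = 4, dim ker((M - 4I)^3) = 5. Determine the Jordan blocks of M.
Jordan blocks: (-5, 1), (4, 3), (4, 2)

λ = -5: successive nullity increments [1] count blocks of size ≥ k; block sizes are [1].
λ = 4: successive nullity increments [2, 2, 1] count blocks of size ≥ k; block sizes are [3, 2].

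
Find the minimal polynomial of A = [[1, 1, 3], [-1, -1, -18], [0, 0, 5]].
The characteristic polynomial factors as x^2(x - 5). The minimal polynomial is ∏(x - λ)^{k_λ} where k_λ is the size of the largest Jordan block at λ.

For λ = 0: rank(A) = 2, and the largest Jordan block has size 2 (the smallest k with rank(A^k) = rank(A^(k+1))).
For λ = 5: rank(A - 5I) = 2, and the largest Jordan block has size 1 (the smallest k with rank((A - 5I)^k) = rank((A - 5I)^(k+1))).

So m_A(x) = x^2(x - 5).

m_A(x) = x^2(x - 5)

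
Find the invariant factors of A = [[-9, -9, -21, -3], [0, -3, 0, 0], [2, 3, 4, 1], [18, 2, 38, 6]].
x + 3, (x - 2)^2(x + 3)

The Jordan structure of A has elementary divisors (x + 3), (x + 3), (x - 2)^2. Arranging the block sizes at each eigenvalue in decreasing order and taking row products gives the invariant factors.

Invariant factors (smallest first, each dividing the next): x + 3, (x - 2)^2(x + 3).

Check: the last factor (x - 2)^2(x + 3) is the minimal polynomial, and the product (x - 2)^2(x + 3)^2 is the characteristic polynomial.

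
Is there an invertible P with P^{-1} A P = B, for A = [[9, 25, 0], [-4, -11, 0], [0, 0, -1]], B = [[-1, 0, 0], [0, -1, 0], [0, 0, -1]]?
Both have characteristic polynomial (x + 1)^3, but the minimal polynomial of A is (x + 1)^2 while the minimal polynomial of B is x + 1. The minimal polynomial is a similarity invariant, so A and B are not similar.

No.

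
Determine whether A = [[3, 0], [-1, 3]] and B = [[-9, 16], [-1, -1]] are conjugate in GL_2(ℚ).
No.

trace(A) = 6 but trace(B) = -10. The trace is a similarity invariant, so A and B are not similar.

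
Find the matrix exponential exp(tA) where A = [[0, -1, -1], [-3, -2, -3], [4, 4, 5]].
A has Jordan form J = [[1, 1, 0], [0, 1, 0], [0, 0, 1]] with A = PJP^{-1}, so e^{tA} = P e^{tJ} P^{-1}.

For a Jordan block J_k(λ), e^{tJ_k(λ)} = e^{λt} · (I + tN + t^2 N^2/2! + ... + t^{k-1} N^{k-1}/(k-1)!) where N is the nilpotent superdiagonal part.

Assembling the blocks and conjugating back gives the entries of e^{tA} as shown above.

e^{tA} = [[(1 - t)*e^{t}, -t*e^{t}, -t*e^{t}], [-3*t*e^{t}, (1 - 3*t)*e^{t}, -3*t*e^{t}], [4*t*e^{t}, 4*t*e^{t}, (4*t + 1)*e^{t}]]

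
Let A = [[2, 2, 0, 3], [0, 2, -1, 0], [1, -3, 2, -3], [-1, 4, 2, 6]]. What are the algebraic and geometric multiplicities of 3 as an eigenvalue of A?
algebraic multiplicity 4, geometric multiplicity 2

The characteristic polynomial is (x - 3)^4, so the factor x - 3 appears with exponent 4: the algebraic multiplicity is 4.

rank(A - 3I) = 2, so the eigenspace has dimension 4 - 2 = 2: the geometric multiplicity is 2.

Since 2 < 4, A is not diagonalizable.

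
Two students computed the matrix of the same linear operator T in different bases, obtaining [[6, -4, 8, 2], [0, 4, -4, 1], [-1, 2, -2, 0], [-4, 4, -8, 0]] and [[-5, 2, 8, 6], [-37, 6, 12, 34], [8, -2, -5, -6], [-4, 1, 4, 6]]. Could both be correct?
No.

trace(A) = 8 but trace(B) = 2. The trace is a similarity invariant, so A and B are not similar.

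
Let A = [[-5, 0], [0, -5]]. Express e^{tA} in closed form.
A has Jordan form J = [[-5, 0], [0, -5]] with A = PJP^{-1}, so e^{tA} = P e^{tJ} P^{-1}.

For a Jordan block J_k(λ), e^{tJ_k(λ)} = e^{λt} · (I + tN + t^2 N^2/2! + ... + t^{k-1} N^{k-1}/(k-1)!) where N is the nilpotent superdiagonal part.

Assembling the blocks and conjugating back gives the entries of e^{tA} as shown above.

e^{tA} = [[e^{-5*t}, 0], [0, e^{-5*t}]]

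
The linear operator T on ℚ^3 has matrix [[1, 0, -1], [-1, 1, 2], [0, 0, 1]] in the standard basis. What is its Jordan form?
J = [[1, 1, 0], [0, 1, 1], [0, 0, 1]]

The characteristic polynomial is det(xI - A) = (x - 1)^3, so the eigenvalues are 1 (algebraic multiplicity 3).

For λ = 1: rank(A - I) = 2, rank((A - I)^2) = 1, rank((A - I)^3) = 0. The eigenspace has dimension 3 - 2 = 1, so there is 1 Jordan block; the rank sequence gives block sizes [3].

Assembling the blocks gives the Jordan form J above.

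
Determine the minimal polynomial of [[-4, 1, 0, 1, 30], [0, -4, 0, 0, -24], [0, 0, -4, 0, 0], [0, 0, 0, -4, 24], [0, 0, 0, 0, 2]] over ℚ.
m_A(x) = (x - 2)(x + 4)^2

The characteristic polynomial factors as (x - 2)(x + 4)^4. The minimal polynomial is ∏(x - λ)^{k_λ} where k_λ is the size of the largest Jordan block at λ.

For λ = -4: rank(A + 4I) = 2, and the largest Jordan block has size 2 (the smallest k with rank((A + 4I)^k) = rank((A + 4I)^(k+1))).
For λ = 2: rank(A - 2I) = 4, and the largest Jordan block has size 1 (the smallest k with rank((A - 2I)^k) = rank((A - 2I)^(k+1))).

So m_A(x) = (x - 2)(x + 4)^2.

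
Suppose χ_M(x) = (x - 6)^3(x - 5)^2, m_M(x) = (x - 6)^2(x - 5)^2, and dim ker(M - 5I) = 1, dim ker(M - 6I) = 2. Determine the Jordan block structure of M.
Jordan blocks: (5, 2), (6, 2), (6, 1)

λ = 5: algebraic multiplicity 2 (exponent in χ_M), largest block size 2 (exponent in m_M), 1 block (geometric multiplicity). This forces block sizes [2].
λ = 6: algebraic multiplicity 3 (exponent in χ_M), largest block size 2 (exponent in m_M), 2 blocks (geometric multiplicity). These force block sizes [2, 1].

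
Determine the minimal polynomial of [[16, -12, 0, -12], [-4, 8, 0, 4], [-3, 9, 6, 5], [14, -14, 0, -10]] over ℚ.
The characteristic polynomial factors as (x - 6)^2(x - 4)^2. The minimal polynomial is ∏(x - λ)^{k_λ} where k_λ is the size of the largest Jordan block at λ.

For λ = 4: rank(A - 4I) = 2, and the largest Jordan block has size 1 (the smallest k with rank((A - 4I)^k) = rank((A - 4I)^(k+1))).
For λ = 6: rank(A - 6I) = 3, and the largest Jordan block has size 2 (the smallest k with rank((A - 6I)^k) = rank((A - 6I)^(k+1))).

So m_A(x) = (x - 6)^2(x - 4).

m_A(x) = (x - 6)^2(x - 4)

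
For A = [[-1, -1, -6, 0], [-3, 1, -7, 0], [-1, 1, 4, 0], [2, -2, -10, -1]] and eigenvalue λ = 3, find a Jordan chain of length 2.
We seek v_1 ∈ ker((A - 3I)^2) \ ker(A - 3I), then set v_{i+1} = (A - 3I) v_i.

One such chain is v_1 = [[0, 1, 0, 0]]^T, v_2 = [[-1, -2, 1, -2]]^T. Check: (A - 3I) v_2 = [[0, 0, 0, 0]]^T = 0.

v_1 = [[0, 1, 0, 0]]^T, v_2 = [[-1, -2, 1, -2]]^T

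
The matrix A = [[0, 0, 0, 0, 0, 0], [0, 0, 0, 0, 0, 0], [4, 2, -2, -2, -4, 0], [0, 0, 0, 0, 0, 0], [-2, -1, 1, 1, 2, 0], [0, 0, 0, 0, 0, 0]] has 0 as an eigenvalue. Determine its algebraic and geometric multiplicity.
algebraic multiplicity 6, geometric multiplicity 5

The characteristic polynomial is x^6, so the factor x appears with exponent 6: the algebraic multiplicity is 6.

rank(A) = 1, so the eigenspace has dimension 6 - 1 = 5: the geometric multiplicity is 5.

Since 5 < 6, A is not diagonalizable.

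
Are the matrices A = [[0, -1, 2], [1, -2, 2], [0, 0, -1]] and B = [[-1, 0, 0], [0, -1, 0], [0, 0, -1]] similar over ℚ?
No.

Both have characteristic polynomial (x + 1)^3, but the minimal polynomial of A is (x + 1)^2 while the minimal polynomial of B is x + 1. The minimal polynomial is a similarity invariant, so A and B are not similar.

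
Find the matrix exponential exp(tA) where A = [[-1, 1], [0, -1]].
e^{tA} = [[e^{-t}, t*e^{-t}], [0, e^{-t}]]

A has Jordan form J = [[-1, 1], [0, -1]] with A = PJP^{-1}, so e^{tA} = P e^{tJ} P^{-1}.

For a Jordan block J_k(λ), e^{tJ_k(λ)} = e^{λt} · (I + tN + t^2 N^2/2! + ... + t^{k-1} N^{k-1}/(k-1)!) where N is the nilpotent superdiagonal part.

Assembling the blocks and conjugating back gives the entries of e^{tA} as shown above.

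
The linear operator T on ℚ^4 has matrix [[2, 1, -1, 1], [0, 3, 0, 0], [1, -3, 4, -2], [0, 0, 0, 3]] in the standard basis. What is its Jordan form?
The characteristic polynomial is det(xI - A) = (x - 3)^4, so the eigenvalues are 3 (algebraic multiplicity 4).

For λ = 3: rank(A - 3I) = 2, rank((A - 3I)^2) = 1, rank((A - 3I)^3) = 0. The eigenspace has dimension 4 - 2 = 2, so there are 2 Jordan blocks; the rank sequence gives block sizes [3, 1].

Assembling the blocks gives the Jordan form J above.

J = [[3, 1, 0, 0], [0, 3, 1, 0], [0, 0, 3, 0], [0, 0, 0, 3]]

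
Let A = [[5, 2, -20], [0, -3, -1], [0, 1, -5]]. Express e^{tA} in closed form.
A has Jordan form J = [[-4, 1, 0], [0, -4, 0], [0, 0, 5]] with A = PJP^{-1}, so e^{tA} = P e^{tJ} P^{-1}.

For a Jordan block J_k(λ), e^{tJ_k(λ)} = e^{λt} · (I + tN + t^2 N^2/2! + ... + t^{k-1} N^{k-1}/(k-1)!) where N is the nilpotent superdiagonal part.

Assembling the blocks and conjugating back gives the entries of e^{tA} as shown above.

e^{tA} = [[e^{5*t}, 2*t*e^{-4*t}, 2*(-t - e^{9*t} + 1)*e^{-4*t}], [0, (t + 1)*e^{-4*t}, -t*e^{-4*t}], [0, t*e^{-4*t}, (1 - t)*e^{-4*t}]]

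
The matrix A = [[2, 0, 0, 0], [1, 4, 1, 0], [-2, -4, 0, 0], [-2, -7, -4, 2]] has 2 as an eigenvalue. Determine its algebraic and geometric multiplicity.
The characteristic polynomial is (x - 2)^4, so the factor x - 2 appears with exponent 4: the algebraic multiplicity is 4.

rank(A - 2I) = 2, so the eigenspace has dimension 4 - 2 = 2: the geometric multiplicity is 2.

Since 2 < 4, A is not diagonalizable.

algebraic multiplicity 4, geometric multiplicity 2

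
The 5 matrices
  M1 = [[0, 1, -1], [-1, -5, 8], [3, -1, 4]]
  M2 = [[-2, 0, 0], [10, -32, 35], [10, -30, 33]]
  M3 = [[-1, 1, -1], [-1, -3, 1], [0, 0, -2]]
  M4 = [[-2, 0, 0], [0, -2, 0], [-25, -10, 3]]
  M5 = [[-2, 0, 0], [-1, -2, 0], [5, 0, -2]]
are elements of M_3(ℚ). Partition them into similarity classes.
3 classes: {M1}, {M2, M4}, {M3, M5}

Characteristic polynomials: χ_{M1} = (x - 3)(x + 2)^2, χ_{M2} = (x - 3)(x + 2)^2, χ_{M3} = (x + 2)^3, χ_{M4} = (x - 3)(x + 2)^2, χ_{M5} = (x + 2)^3.

{M1}: invariant factors (x - 3)(x + 2)^2.

{M2, M4}: invariant factors x + 2, (x - 3)(x + 2).

{M3, M5}: invariant factors x + 2, (x + 2)^2.

Matrices are similar if and only if their invariant-factor lists agree; the partition into similarity classes is {M1}, {M2, M4}, {M3, M5}.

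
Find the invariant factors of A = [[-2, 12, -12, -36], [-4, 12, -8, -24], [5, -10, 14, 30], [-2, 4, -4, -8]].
The Jordan structure of A has elementary divisors (x - 4)^2, (x - 4), (x - 4). Arranging the block sizes at each eigenvalue in decreasing order and taking row products gives the invariant factors.

Invariant factors (smallest first, each dividing the next): x - 4, x - 4, (x - 4)^2.

Check: the last factor (x - 4)^2 is the minimal polynomial, and the product (x - 4)^4 is the characteristic polynomial.

x - 4, x - 4, (x - 4)^2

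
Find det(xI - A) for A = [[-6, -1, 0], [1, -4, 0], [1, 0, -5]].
xI - A = [[x + 6, 1, 0], [-1, x + 4, 0], [-1, 0, x + 5]].

Expanding det(xI - A) along the first row:
det(xI - A) = + (x + 6)·det([[x + 4, 0], [0, x + 5]]) - (1)·det([[-1, 0], [-1, x + 5]]) + (0)·det([[-1, x + 4], [-1, 0]]).

Evaluating gives χ_A(x) = x^3 + 15x^2 + 75x + 125 = (x + 5)^3.

χ_A(x) = (x + 5)^3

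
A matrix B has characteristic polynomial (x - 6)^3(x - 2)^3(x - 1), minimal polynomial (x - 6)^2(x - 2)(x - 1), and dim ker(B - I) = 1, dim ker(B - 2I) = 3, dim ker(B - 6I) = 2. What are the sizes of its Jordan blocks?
λ = 1: algebraic multiplicity 1 (exponent in χ_B), largest block size 1 (exponent in m_B), 1 block (geometric multiplicity). This forces block sizes [1].
λ = 2: algebraic multiplicity 3 (exponent in χ_B), largest block size 1 (exponent in m_B), 3 blocks (geometric multiplicity). These force block sizes [1, 1, 1].
λ = 6: algebraic multiplicity 3 (exponent in χ_B), largest block size 2 (exponent in m_B), 2 blocks (geometric multiplicity). These force block sizes [2, 1].

Jordan blocks: (1, 1), (2, 1), (2, 1), (2, 1), (6, 2), (6, 1)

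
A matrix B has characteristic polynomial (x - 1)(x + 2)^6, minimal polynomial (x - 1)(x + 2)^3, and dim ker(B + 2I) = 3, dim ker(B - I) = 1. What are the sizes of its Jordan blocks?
λ = -2: algebraic multiplicity 6 (exponent in χ_B), largest block size 3 (exponent in m_B), 3 blocks (geometric multiplicity). These force block sizes [3, 2, 1].
λ = 1: algebraic multiplicity 1 (exponent in χ_B), largest block size 1 (exponent in m_B), 1 block (geometric multiplicity). This forces block sizes [1].

Jordan blocks: (-2, 3), (-2, 2), (-2, 1), (1, 1)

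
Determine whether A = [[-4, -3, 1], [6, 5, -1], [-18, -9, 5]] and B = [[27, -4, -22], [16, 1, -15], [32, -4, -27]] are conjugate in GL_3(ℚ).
trace(A) = 6 but trace(B) = 1. The trace is a similarity invariant, so A and B are not similar.

No.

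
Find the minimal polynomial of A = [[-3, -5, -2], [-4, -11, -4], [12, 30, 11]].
The characteristic polynomial factors as (x + 1)^3. The minimal polynomial is ∏(x - λ)^{k_λ} where k_λ is the size of the largest Jordan block at λ.

For λ = -1: rank(A + I) = 1, and the largest Jordan block has size 2 (the smallest k with rank((A + I)^k) = rank((A + I)^(k+1))).

So m_A(x) = (x + 1)^2.

m_A(x) = (x + 1)^2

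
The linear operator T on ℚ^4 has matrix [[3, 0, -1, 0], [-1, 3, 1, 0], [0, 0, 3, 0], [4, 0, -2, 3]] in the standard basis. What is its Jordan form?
J = [[3, 1, 0, 0], [0, 3, 1, 0], [0, 0, 3, 0], [0, 0, 0, 3]]

The characteristic polynomial is det(xI - A) = (x - 3)^4, so the eigenvalues are 3 (algebraic multiplicity 4).

For λ = 3: rank(A - 3I) = 2, rank((A - 3I)^2) = 1, rank((A - 3I)^3) = 0. The eigenspace has dimension 4 - 2 = 2, so there are 2 Jordan blocks; the rank sequence gives block sizes [3, 1].

Assembling the blocks gives the Jordan form J above.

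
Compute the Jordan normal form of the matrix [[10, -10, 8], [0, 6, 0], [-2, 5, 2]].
The characteristic polynomial is det(xI - A) = (x - 6)^3, so the eigenvalues are 6 (algebraic multiplicity 3).

For λ = 6: rank(A - 6I) = 1, rank((A - 6I)^2) = 0. The eigenspace has dimension 3 - 1 = 2, so there are 2 Jordan blocks; the rank sequence gives block sizes [2, 1].

Assembling the blocks gives the Jordan form J above.

J = [[6, 1, 0], [0, 6, 0], [0, 0, 6]]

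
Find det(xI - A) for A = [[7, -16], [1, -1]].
χ_A(x) = (x - 3)^2

xI - A = [[x - 7, 16], [-1, x + 1]].

Expanding det(xI - A) along the first row:
det(xI - A) = + (x - 7)·det([[x + 1]]) - (16)·det([[-1]]).

Evaluating gives χ_A(x) = x^2 - 6x + 9 = (x - 3)^2.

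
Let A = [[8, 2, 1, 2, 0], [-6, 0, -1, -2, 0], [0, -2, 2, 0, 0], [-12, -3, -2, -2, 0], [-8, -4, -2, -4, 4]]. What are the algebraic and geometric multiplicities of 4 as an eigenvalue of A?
algebraic multiplicity 1, geometric multiplicity 1

The characteristic polynomial is (x - 4)(x - 2)^4, so the factor x - 4 appears with exponent 1: the algebraic multiplicity is 1.

rank(A - 4I) = 4, so the eigenspace has dimension 5 - 4 = 1: the geometric multiplicity is 1.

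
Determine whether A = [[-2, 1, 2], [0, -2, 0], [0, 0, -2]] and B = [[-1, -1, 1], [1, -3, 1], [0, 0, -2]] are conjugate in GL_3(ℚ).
Two matrices over a field are similar if and only if they have the same invariant factors.

Both A and B have characteristic polynomial (x + 2)^3 and minimal polynomial (x + 2)^2. Computing further, both have invariant factors x + 2, (x + 2)^2. Hence A and B are similar.

Yes.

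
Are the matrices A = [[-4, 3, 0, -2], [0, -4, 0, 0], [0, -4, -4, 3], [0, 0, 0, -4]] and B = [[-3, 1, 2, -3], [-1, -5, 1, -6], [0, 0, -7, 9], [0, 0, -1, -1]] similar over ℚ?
Two matrices over a field are similar if and only if they have the same invariant factors.

Both A and B have characteristic polynomial (x + 4)^4 and minimal polynomial (x + 4)^2. Computing further, both have invariant factors (x + 4)^2, (x + 4)^2. Hence A and B are similar.

Yes.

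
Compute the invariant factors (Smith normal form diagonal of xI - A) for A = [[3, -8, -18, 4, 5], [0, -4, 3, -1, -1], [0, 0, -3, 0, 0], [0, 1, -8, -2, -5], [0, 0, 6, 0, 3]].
(x - 3)^2(x + 3)^3

The Jordan structure of A has elementary divisors (x + 3)^3, (x - 3)^2. Arranging the block sizes at each eigenvalue in decreasing order and taking row products gives the invariant factors.

Invariant factors (smallest first, each dividing the next): (x - 3)^2(x + 3)^3.

Check: the last factor (x - 3)^2(x + 3)^3 is the minimal polynomial, and the product (x - 3)^2(x + 3)^3 is the characteristic polynomial.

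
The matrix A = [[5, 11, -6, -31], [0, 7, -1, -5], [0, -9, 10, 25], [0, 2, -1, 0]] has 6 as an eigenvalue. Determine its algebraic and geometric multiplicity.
The characteristic polynomial is (x - 6)^2(x - 5)^2, so the factor x - 6 appears with exponent 2: the algebraic multiplicity is 2.

rank(A - 6I) = 3, so the eigenspace has dimension 4 - 3 = 1: the geometric multiplicity is 1.

Since 1 < 2, A is not diagonalizable.

algebraic multiplicity 2, geometric multiplicity 1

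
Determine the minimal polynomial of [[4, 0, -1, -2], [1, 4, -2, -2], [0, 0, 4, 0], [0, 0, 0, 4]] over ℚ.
m_A(x) = (x - 4)^3

The characteristic polynomial factors as (x - 4)^4. The minimal polynomial is ∏(x - λ)^{k_λ} where k_λ is the size of the largest Jordan block at λ.

For λ = 4: rank(A - 4I) = 2, and the largest Jordan block has size 3 (the smallest k with rank((A - 4I)^k) = rank((A - 4I)^(k+1))).

So m_A(x) = (x - 4)^3.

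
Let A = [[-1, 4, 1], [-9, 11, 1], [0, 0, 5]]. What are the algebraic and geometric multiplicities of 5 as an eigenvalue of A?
The characteristic polynomial is (x - 5)^3, so the factor x - 5 appears with exponent 3: the algebraic multiplicity is 3.

rank(A - 5I) = 2, so the eigenspace has dimension 3 - 2 = 1: the geometric multiplicity is 1.

Since 1 < 3, A is not diagonalizable.

algebraic multiplicity 3, geometric multiplicity 1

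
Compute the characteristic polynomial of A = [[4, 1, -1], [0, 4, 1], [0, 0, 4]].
xI - A = [[x - 4, -1, 1], [0, x - 4, -1], [0, 0, x - 4]].

Expanding det(xI - A) along the first row:
det(xI - A) = + (x - 4)·det([[x - 4, -1], [0, x - 4]]) - (-1)·det([[0, -1], [0, x - 4]]) + (1)·det([[0, x - 4], [0, 0]]).

Evaluating gives χ_A(x) = x^3 - 12x^2 + 48x - 64 = (x - 4)^3.

χ_A(x) = (x - 4)^3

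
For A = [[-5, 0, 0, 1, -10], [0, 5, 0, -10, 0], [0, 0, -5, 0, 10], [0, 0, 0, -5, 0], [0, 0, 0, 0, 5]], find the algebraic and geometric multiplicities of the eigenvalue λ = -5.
The characteristic polynomial is (x - 5)^2(x + 5)^3, so the factor x + 5 appears with exponent 3: the algebraic multiplicity is 3.

rank(A + 5I) = 3, so the eigenspace has dimension 5 - 3 = 2: the geometric multiplicity is 2.

Since 2 < 3, A is not diagonalizable.

algebraic multiplicity 3, geometric multiplicity 2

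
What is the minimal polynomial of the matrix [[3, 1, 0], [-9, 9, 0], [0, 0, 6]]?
m_A(x) = (x - 6)^2

The characteristic polynomial factors as (x - 6)^3. The minimal polynomial is ∏(x - λ)^{k_λ} where k_λ is the size of the largest Jordan block at λ.

For λ = 6: rank(A - 6I) = 1, and the largest Jordan block has size 2 (the smallest k with rank((A - 6I)^k) = rank((A - 6I)^(k+1))).

So m_A(x) = (x - 6)^2.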